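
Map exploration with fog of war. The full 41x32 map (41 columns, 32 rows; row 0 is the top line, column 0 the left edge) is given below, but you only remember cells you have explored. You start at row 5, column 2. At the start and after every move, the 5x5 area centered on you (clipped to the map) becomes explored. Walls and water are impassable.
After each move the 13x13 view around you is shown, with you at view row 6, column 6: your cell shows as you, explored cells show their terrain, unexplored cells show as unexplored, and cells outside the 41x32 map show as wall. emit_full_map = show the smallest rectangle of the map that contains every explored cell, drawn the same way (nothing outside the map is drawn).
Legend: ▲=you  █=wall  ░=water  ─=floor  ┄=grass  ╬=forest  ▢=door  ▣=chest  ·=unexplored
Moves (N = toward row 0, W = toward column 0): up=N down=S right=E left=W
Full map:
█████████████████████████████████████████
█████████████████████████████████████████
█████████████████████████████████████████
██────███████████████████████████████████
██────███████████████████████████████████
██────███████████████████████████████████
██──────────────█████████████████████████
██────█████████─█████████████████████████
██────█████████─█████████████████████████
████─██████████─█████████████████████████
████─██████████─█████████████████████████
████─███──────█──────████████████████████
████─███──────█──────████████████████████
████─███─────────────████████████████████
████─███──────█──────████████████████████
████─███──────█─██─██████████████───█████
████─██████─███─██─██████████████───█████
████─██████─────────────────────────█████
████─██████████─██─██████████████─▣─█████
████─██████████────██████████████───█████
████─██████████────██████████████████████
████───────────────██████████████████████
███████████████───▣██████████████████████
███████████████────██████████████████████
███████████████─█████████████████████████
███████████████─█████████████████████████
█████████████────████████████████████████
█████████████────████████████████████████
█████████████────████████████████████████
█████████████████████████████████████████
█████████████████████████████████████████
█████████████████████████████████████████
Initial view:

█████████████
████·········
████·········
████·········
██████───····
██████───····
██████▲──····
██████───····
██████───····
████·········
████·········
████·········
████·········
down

████·········
████·········
████·········
██████───····
██████───····
██████───····
██████▲──····
██████───····
██████───····
████·········
████·········
████·········
████·········

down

████·········
████·········
██████───····
██████───····
██████───····
██████───····
██████▲──····
██████───····
████████─····
████·········
████·········
████·········
████·········

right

███··········
███··········
█████───·····
█████───·····
█████────····
█████────····
█████─▲──····
█████────····
███████─█····
███··········
███··········
███··········
███··········

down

███··········
█████───·····
█████───·····
█████────····
█████────····
█████────····
█████─▲──····
███████─█····
███·███─█····
███··········
███··········
███··········
███··········

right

██···········
████───······
████───······
████────·····
████─────····
████────█····
████──▲─█····
██████─██····
██·███─██····
██···········
██···········
██···········
██···········

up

██···········
██···········
████───······
████───······
████────█····
████─────····
████──▲─█····
████────█····
██████─██····
██·███─██····
██···········
██···········
██···········

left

███··········
███··········
█████───·····
█████───·····
█████────█···
█████─────···
█████─▲──█···
█████────█···
███████─██···
███·███─██···
███··········
███··········
███··········

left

████·········
████·········
██████───····
██████───····
██████────█··
██████─────··
██████▲───█··
██████────█··
████████─██··
████·███─██··
████·········
████·········
████·········

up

████·········
████·········
████·········
██████───····
██████───····
██████────█··
██████▲────··
██████────█··
██████────█··
████████─██··
████·███─██··
████·········
████·········

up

█████████████
████·········
████·········
████·········
██████───····
██████───····
██████▲───█··
██████─────··
██████────█··
██████────█··
████████─██··
████·███─██··
████·········

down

████·········
████·········
████·········
██████───····
██████───····
██████────█··
██████▲────··
██████────█··
██████────█··
████████─██··
████·███─██··
████·········
████·········

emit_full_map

██───··
██───··
██────█
██▲────
██────█
██────█
████─██
·███─██

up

█████████████
████·········
████·········
████·········
██████───····
██████───····
██████▲───█··
██████─────··
██████────█··
██████────█··
████████─██··
████·███─██··
████·········


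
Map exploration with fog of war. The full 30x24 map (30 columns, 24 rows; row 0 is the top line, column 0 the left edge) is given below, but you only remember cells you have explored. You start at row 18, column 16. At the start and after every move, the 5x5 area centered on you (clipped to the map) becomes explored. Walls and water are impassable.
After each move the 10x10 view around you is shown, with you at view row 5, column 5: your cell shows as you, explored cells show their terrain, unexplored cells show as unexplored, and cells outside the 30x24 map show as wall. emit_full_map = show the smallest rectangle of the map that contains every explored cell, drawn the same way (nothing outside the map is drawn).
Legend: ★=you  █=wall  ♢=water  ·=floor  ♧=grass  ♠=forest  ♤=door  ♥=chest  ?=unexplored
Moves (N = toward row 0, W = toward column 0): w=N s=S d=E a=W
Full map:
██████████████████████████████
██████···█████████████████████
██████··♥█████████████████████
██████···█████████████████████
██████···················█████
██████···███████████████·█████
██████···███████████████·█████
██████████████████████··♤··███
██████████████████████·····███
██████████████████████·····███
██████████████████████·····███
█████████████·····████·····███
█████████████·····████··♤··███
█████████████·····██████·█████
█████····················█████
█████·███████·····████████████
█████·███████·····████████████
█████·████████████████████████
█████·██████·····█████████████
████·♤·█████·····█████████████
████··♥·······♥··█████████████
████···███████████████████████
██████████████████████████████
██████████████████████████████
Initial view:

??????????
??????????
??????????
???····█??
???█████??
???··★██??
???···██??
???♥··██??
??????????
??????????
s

??????????
??????????
???····█??
???█████??
???···██??
???··★██??
???♥··██??
???█████??
??????????
??????????

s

??????????
???····█??
???█████??
???···██??
???···██??
???♥·★██??
???█████??
???█████??
??????????
██████████

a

??????????
????····█?
????█████?
???····██?
???····██?
???·♥★·██?
???██████?
???██████?
??????????
██████████

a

??????????
?????····█
?????█████
???·····██
???·····██
???··★··██
???███████
???███████
??????????
██████████

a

??????????
??????····
??????████
???█·····█
???█·····█
???··★♥··█
???███████
???███████
??????????
██████████

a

??????????
???????···
???????███
???██·····
???██·····
???··★·♥··
???███████
???███████
??????????
██████████

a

??????????
????????··
????????██
???███····
???███····
???··★··♥·
???███████
???███████
??????????
██████████

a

??????????
?????????·
?????????█
???████···
???████···
???··★···♥
???███████
???███████
??????????
██████████

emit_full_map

??????····█
??????█████
████·····██
████·····██
··★···♥··██
███████████
███████████

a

??????????
??????????
??????????
???█████··
???█████··
???··★····
???███████
???███████
??????????
██████████

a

??????????
??????????
??????????
???██████·
???·█████·
???♥·★····
???·██████
???███████
??????????
██████████

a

??????????
??????????
??????????
???·██████
???♤·█████
???·♥★····
???··█████
???███████
??????????
██████████

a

??????????
??????????
??????????
???█·█████
???·♤·████
???··★····
???···████
???███████
??????????
██████████

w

??????????
??????????
??????????
???█·███??
???█·█████
???·♤★████
???··♥····
???···████
???███████
??????????

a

??????????
??????????
??????????
???██·███?
???██·████
???█·★·███
???█··♥···
???█···███
????██████
??????????

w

??????????
??????????
??????????
???██·██??
???██·███?
???██★████
???█·♤·███
???█··♥···
???█···███
????██████

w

??????????
??????????
??????????
???██·██??
???██·██??
???██★███?
???██·████
???█·♤·███
???█··♥···
???█···███

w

??????????
??????????
??????????
???██···??
???██·██??
???██★██??
???██·███?
???██·████
???█·♤·███
???█··♥···

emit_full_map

██···???????????
██·██???????????
██★██??????····█
██·███?????█████
██·██████·····██
█·♤·█████·····██
█··♥·······♥··██
█···████████████
?███████████████

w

??????????
??????????
??????????
???█████??
???██···??
???██★██??
???██·██??
???██·███?
???██·████
???█·♤·███

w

??????????
??????????
??????????
???█████??
???█████??
???██★··??
???██·██??
???██·██??
???██·███?
???██·████

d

??????????
??????????
??????????
??██████??
??██████??
??██·★··??
??██·███??
??██·███??
??██·███??
??██·█████

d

??????????
??????????
??????????
?███████??
?███████??
?██··★··??
?██·████??
?██·████??
?██·███???
?██·██████

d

??????????
??????????
??????????
████████??
████████??
██···★··??
██·█████??
██·█████??
██·███????
██·██████·

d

??????????
??????????
??????????
████████??
████████??
█····★··??
█·██████??
█·██████??
█·███?????
█·██████··

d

??????????
??????????
??????????
████████??
████████??
·····★··??
·███████??
·███████?·
·███?????█
·██████···

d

??????????
??????????
??????????
███████·??
███████·??
·····★··??
███████·??
███████···
███?????██
██████····

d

??????????
??????????
??????????
██████··??
██████··??
·····★··??
██████··??
██████····
██?????███
█████·····

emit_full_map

██████████··????
██████████··????
██·······★··????
██·███████··????
██·███████·····█
██·███?????█████
██·██████·····██
█·♤·█████·····██
█··♥·······♥··██
█···████████████
?███████████████


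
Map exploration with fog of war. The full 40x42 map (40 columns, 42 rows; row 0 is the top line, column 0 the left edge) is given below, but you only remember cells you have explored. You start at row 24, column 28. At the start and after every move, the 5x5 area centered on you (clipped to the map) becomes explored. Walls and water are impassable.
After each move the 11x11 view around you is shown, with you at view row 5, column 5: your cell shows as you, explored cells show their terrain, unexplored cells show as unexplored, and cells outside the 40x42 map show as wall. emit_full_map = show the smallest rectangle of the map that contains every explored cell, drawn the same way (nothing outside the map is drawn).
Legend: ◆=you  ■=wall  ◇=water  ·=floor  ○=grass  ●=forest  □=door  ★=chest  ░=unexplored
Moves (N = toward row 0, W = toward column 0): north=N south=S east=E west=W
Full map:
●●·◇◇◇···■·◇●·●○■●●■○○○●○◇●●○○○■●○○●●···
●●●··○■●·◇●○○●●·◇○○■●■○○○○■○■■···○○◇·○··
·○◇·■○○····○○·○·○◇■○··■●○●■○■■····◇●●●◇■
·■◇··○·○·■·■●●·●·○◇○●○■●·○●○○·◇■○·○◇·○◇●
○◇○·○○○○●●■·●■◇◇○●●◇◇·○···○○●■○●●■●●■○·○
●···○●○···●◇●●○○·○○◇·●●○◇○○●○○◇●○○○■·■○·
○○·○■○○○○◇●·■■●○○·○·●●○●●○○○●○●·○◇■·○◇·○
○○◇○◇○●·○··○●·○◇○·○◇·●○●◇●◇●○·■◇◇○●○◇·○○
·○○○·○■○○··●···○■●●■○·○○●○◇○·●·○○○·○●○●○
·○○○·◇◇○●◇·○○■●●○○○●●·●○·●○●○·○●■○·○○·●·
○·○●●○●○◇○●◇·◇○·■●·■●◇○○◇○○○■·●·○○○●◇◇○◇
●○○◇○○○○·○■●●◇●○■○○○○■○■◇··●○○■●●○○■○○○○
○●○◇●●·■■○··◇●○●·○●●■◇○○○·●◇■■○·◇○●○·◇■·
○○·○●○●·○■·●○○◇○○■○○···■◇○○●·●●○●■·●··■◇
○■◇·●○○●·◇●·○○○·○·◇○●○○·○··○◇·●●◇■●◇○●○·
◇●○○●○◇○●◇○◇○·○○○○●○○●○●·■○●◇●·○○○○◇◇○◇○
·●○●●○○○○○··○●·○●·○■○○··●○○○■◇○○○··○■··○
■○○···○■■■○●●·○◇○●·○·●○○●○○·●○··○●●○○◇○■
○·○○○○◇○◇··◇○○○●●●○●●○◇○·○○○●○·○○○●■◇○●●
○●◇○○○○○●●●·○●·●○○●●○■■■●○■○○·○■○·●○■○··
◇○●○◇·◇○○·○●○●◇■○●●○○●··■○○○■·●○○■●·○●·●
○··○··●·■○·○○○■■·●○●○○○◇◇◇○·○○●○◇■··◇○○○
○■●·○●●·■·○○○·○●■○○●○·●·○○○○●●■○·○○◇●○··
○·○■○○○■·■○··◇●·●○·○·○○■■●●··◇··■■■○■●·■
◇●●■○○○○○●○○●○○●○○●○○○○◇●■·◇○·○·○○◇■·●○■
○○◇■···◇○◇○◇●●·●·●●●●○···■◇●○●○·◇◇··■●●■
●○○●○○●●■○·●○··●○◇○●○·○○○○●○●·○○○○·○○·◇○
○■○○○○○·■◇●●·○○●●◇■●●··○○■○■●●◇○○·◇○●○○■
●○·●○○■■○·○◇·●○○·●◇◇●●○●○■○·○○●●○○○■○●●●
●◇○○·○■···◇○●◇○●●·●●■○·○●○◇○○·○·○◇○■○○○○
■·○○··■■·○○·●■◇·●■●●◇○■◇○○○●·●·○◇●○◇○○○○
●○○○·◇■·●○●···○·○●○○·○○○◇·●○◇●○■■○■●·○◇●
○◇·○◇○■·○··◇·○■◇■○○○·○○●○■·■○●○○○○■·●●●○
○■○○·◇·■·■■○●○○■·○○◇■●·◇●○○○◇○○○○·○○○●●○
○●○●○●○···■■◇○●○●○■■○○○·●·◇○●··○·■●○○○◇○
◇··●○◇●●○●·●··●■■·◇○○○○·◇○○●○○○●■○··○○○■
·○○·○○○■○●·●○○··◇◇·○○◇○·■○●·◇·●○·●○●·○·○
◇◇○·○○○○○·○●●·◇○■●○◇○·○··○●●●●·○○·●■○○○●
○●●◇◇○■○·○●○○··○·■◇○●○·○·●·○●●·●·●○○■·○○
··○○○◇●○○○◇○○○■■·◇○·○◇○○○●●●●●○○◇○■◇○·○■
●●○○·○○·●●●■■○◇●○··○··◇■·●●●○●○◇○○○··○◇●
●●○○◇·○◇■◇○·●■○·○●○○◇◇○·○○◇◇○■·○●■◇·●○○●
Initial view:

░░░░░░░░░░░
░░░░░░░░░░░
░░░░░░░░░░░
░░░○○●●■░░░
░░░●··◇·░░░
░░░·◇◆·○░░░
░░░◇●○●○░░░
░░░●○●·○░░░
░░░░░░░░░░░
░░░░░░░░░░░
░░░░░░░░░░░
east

░░░░░░░░░░░
░░░░░░░░░░░
░░░░░░░░░░░
░░○○●●■○░░░
░░●··◇··░░░
░░·◇○◆○·░░░
░░◇●○●○·░░░
░░●○●·○○░░░
░░░░░░░░░░░
░░░░░░░░░░░
░░░░░░░░░░░

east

░░░░░░░░░░░
░░░░░░░░░░░
░░░░░░░░░░░
░○○●●■○·░░░
░●··◇··■░░░
░·◇○·◆·○░░░
░◇●○●○·◇░░░
░●○●·○○○░░░
░░░░░░░░░░░
░░░░░░░░░░░
░░░░░░░░░░░

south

░░░░░░░░░░░
░░░░░░░░░░░
░○○●●■○·░░░
░●··◇··■░░░
░·◇○·○·○░░░
░◇●○●◆·◇░░░
░●○●·○○○░░░
░░░●●◇○○░░░
░░░░░░░░░░░
░░░░░░░░░░░
░░░░░░░░░░░

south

░░░░░░░░░░░
░○○●●■○·░░░
░●··◇··■░░░
░·◇○·○·○░░░
░◇●○●○·◇░░░
░●○●·◆○○░░░
░░░●●◇○○░░░
░░░○○●●○░░░
░░░░░░░░░░░
░░░░░░░░░░░
░░░░░░░░░░░

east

░░░░░░░░░░░
○○●●■○·░░░░
●··◇··■░░░░
·◇○·○·○○░░░
◇●○●○·◇◇░░░
●○●·○◆○○░░░
░░●●◇○○·░░░
░░○○●●○○░░░
░░░░░░░░░░░
░░░░░░░░░░░
░░░░░░░░░░░

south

○○●●■○·░░░░
●··◇··■░░░░
·◇○·○·○○░░░
◇●○●○·◇◇░░░
●○●·○○○○░░░
░░●●◇◆○·░░░
░░○○●●○○░░░
░░░·○·○◇░░░
░░░░░░░░░░░
░░░░░░░░░░░
░░░░░░░░░░░

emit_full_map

○○●●■○·░
●··◇··■░
·◇○·○·○○
◇●○●○·◇◇
●○●·○○○○
░░●●◇◆○·
░░○○●●○○
░░░·○·○◇

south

●··◇··■░░░░
·◇○·○·○○░░░
◇●○●○·◇◇░░░
●○●·○○○○░░░
░░●●◇○○·░░░
░░○○●◆○○░░░
░░░·○·○◇░░░
░░░●·○◇●░░░
░░░░░░░░░░░
░░░░░░░░░░░
░░░░░░░░░░░

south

·◇○·○·○○░░░
◇●○●○·◇◇░░░
●○●·○○○○░░░
░░●●◇○○·░░░
░░○○●●○○░░░
░░░·○◆○◇░░░
░░░●·○◇●░░░
░░░●○■■○░░░
░░░░░░░░░░░
░░░░░░░░░░░
░░░░░░░░░░░

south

◇●○●○·◇◇░░░
●○●·○○○○░░░
░░●●◇○○·░░░
░░○○●●○○░░░
░░░·○·○◇░░░
░░░●·◆◇●░░░
░░░●○■■○░░░
░░░●○○○○░░░
░░░░░░░░░░░
░░░░░░░░░░░
░░░░░░░░░░░

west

░◇●○●○·◇◇░░
░●○●·○○○○░░
░░░●●◇○○·░░
░░░○○●●○○░░
░░░○·○·○◇░░
░░░·●◆○◇●░░
░░░◇●○■■○░░
░░░○●○○○○░░
░░░░░░░░░░░
░░░░░░░░░░░
░░░░░░░░░░░

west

░░◇●○●○·◇◇░
░░●○●·○○○○░
░░░░●●◇○○·░
░░░·○○●●○○░
░░░○○·○·○◇░
░░░●·◆·○◇●░
░░░○◇●○■■○░
░░░■○●○○○○░
░░░░░░░░░░░
░░░░░░░░░░░
░░░░░░░░░░░

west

░░░◇●○●○·◇◇
░░░●○●·○○○○
░░░░░●●◇○○·
░░░○·○○●●○○
░░░◇○○·○·○◇
░░░○●◆●·○◇●
░░░●○◇●○■■○
░░░·■○●○○○○
░░░░░░░░░░░
░░░░░░░░░░░
░░░░░░░░░░░

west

░░░░◇●○●○·◇
░░░░●○●·○○○
░░░░░░●●◇○○
░░░■○·○○●●○
░░░○◇○○·○·○
░░░○○◆·●·○◇
░░░·●○◇●○■■
░░░■·■○●○○○
░░░░░░░░░░░
░░░░░░░░░░░
░░░░░░░░░░░

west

░░░░░◇●○●○·
░░░░░●○●·○○
░░░░░░░●●◇○
░░░○■○·○○●●
░░░●○◇○○·○·
░░░○○◆●·●·○
░░░◇·●○◇●○■
░░░○■·■○●○○
░░░░░░░░░░░
░░░░░░░░░░░
░░░░░░░░░░░

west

░░░░░░◇●○●○
░░░░░░●○●·○
░░░░░░░░●●◇
░░░●○■○·○○●
░░░○●○◇○○·○
░░░◇○◆○●·●·
░░░○◇·●○◇●○
░░░●○■·■○●○
░░░░░░░░░░░
░░░░░░░░░░░
░░░░░░░░░░░

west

░░░░░░░◇●○●
░░░░░░░●○●·
░░░░░░░░░●●
░░░○●○■○·○○
░░░·○●○◇○○·
░░░■◇◆○○●·●
░░░○○◇·●○◇●
░░░○●○■·■○●
░░░░░░░░░░░
░░░░░░░░░░░
░░░░░░░░░░░

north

░░░░░░░·◇○·
░░░░░░░◇●○●
░░░░░░░●○●·
░░░·○○■○░●●
░░░○●○■○·○○
░░░·○◆○◇○○·
░░░■◇○○○●·●
░░░○○◇·●○◇●
░░░○●○■·■○●
░░░░░░░░░░░
░░░░░░░░░░░

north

░░░░░░░●··◇
░░░░░░░·◇○·
░░░░░░░◇●○●
░░░○○○○●○●·
░░░·○○■○░●●
░░░○●◆■○·○○
░░░·○●○◇○○·
░░░■◇○○○●·●
░░░○○◇·●○◇●
░░░○●○■·■○●
░░░░░░░░░░░

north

░░░░░░░○○●●
░░░░░░░●··◇
░░░░░░░·◇○·
░░░···■◇●○●
░░░○○○○●○●·
░░░·○◆■○░●●
░░░○●○■○·○○
░░░·○●○◇○○·
░░░■◇○○○●·●
░░░○○◇·●○◇●
░░░○●○■·■○●

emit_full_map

░░░░○○●●■○·░
░░░░●··◇··■░
░░░░·◇○·○·○○
···■◇●○●○·◇◇
○○○○●○●·○○○○
·○◆■○░●●◇○○·
○●○■○·○○●●○○
·○●○◇○○·○·○◇
■◇○○○●·●·○◇●
○○◇·●○◇●○■■○
○●○■·■○●○○○○

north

░░░░░░░░░░░
░░░░░░░○○●●
░░░░░░░●··◇
░░░○◇●■·◇○·
░░░···■◇●○●
░░░○○◆○●○●·
░░░·○○■○░●●
░░░○●○■○·○○
░░░·○●○◇○○·
░░░■◇○○○●·●
░░░○○◇·●○◇●

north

░░░░░░░░░░░
░░░░░░░░░░░
░░░░░░░○○●●
░░░○■■●●··◇
░░░○◇●■·◇○·
░░░··◆■◇●○●
░░░○○○○●○●·
░░░·○○■○░●●
░░░○●○■○·○○
░░░·○●○◇○○·
░░░■◇○○○●·●

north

░░░░░░░░░░░
░░░░░░░░░░░
░░░░░░░░░░░
░░░●·○○○○●●
░░░○■■●●··◇
░░░○◇◆■·◇○·
░░░···■◇●○●
░░░○○○○●○●·
░░░·○○■○░●●
░░░○●○■○·○○
░░░·○●○◇○○·

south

░░░░░░░░░░░
░░░░░░░░░░░
░░░●·○○○○●●
░░░○■■●●··◇
░░░○◇●■·◇○·
░░░··◆■◇●○●
░░░○○○○●○●·
░░░·○○■○░●●
░░░○●○■○·○○
░░░·○●○◇○○·
░░░■◇○○○●·●

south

░░░░░░░░░░░
░░░●·○○○○●●
░░░○■■●●··◇
░░░○◇●■·◇○·
░░░···■◇●○●
░░░○○◆○●○●·
░░░·○○■○░●●
░░░○●○■○·○○
░░░·○●○◇○○·
░░░■◇○○○●·●
░░░○○◇·●○◇●

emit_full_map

●·○○○○●●■○·░
○■■●●··◇··■░
○◇●■·◇○·○·○○
···■◇●○●○·◇◇
○○◆○●○●·○○○○
·○○■○░●●◇○○·
○●○■○·○○●●○○
·○●○◇○○·○·○◇
■◇○○○●·●·○◇●
○○◇·●○◇●○■■○
○●○■·■○●○○○○


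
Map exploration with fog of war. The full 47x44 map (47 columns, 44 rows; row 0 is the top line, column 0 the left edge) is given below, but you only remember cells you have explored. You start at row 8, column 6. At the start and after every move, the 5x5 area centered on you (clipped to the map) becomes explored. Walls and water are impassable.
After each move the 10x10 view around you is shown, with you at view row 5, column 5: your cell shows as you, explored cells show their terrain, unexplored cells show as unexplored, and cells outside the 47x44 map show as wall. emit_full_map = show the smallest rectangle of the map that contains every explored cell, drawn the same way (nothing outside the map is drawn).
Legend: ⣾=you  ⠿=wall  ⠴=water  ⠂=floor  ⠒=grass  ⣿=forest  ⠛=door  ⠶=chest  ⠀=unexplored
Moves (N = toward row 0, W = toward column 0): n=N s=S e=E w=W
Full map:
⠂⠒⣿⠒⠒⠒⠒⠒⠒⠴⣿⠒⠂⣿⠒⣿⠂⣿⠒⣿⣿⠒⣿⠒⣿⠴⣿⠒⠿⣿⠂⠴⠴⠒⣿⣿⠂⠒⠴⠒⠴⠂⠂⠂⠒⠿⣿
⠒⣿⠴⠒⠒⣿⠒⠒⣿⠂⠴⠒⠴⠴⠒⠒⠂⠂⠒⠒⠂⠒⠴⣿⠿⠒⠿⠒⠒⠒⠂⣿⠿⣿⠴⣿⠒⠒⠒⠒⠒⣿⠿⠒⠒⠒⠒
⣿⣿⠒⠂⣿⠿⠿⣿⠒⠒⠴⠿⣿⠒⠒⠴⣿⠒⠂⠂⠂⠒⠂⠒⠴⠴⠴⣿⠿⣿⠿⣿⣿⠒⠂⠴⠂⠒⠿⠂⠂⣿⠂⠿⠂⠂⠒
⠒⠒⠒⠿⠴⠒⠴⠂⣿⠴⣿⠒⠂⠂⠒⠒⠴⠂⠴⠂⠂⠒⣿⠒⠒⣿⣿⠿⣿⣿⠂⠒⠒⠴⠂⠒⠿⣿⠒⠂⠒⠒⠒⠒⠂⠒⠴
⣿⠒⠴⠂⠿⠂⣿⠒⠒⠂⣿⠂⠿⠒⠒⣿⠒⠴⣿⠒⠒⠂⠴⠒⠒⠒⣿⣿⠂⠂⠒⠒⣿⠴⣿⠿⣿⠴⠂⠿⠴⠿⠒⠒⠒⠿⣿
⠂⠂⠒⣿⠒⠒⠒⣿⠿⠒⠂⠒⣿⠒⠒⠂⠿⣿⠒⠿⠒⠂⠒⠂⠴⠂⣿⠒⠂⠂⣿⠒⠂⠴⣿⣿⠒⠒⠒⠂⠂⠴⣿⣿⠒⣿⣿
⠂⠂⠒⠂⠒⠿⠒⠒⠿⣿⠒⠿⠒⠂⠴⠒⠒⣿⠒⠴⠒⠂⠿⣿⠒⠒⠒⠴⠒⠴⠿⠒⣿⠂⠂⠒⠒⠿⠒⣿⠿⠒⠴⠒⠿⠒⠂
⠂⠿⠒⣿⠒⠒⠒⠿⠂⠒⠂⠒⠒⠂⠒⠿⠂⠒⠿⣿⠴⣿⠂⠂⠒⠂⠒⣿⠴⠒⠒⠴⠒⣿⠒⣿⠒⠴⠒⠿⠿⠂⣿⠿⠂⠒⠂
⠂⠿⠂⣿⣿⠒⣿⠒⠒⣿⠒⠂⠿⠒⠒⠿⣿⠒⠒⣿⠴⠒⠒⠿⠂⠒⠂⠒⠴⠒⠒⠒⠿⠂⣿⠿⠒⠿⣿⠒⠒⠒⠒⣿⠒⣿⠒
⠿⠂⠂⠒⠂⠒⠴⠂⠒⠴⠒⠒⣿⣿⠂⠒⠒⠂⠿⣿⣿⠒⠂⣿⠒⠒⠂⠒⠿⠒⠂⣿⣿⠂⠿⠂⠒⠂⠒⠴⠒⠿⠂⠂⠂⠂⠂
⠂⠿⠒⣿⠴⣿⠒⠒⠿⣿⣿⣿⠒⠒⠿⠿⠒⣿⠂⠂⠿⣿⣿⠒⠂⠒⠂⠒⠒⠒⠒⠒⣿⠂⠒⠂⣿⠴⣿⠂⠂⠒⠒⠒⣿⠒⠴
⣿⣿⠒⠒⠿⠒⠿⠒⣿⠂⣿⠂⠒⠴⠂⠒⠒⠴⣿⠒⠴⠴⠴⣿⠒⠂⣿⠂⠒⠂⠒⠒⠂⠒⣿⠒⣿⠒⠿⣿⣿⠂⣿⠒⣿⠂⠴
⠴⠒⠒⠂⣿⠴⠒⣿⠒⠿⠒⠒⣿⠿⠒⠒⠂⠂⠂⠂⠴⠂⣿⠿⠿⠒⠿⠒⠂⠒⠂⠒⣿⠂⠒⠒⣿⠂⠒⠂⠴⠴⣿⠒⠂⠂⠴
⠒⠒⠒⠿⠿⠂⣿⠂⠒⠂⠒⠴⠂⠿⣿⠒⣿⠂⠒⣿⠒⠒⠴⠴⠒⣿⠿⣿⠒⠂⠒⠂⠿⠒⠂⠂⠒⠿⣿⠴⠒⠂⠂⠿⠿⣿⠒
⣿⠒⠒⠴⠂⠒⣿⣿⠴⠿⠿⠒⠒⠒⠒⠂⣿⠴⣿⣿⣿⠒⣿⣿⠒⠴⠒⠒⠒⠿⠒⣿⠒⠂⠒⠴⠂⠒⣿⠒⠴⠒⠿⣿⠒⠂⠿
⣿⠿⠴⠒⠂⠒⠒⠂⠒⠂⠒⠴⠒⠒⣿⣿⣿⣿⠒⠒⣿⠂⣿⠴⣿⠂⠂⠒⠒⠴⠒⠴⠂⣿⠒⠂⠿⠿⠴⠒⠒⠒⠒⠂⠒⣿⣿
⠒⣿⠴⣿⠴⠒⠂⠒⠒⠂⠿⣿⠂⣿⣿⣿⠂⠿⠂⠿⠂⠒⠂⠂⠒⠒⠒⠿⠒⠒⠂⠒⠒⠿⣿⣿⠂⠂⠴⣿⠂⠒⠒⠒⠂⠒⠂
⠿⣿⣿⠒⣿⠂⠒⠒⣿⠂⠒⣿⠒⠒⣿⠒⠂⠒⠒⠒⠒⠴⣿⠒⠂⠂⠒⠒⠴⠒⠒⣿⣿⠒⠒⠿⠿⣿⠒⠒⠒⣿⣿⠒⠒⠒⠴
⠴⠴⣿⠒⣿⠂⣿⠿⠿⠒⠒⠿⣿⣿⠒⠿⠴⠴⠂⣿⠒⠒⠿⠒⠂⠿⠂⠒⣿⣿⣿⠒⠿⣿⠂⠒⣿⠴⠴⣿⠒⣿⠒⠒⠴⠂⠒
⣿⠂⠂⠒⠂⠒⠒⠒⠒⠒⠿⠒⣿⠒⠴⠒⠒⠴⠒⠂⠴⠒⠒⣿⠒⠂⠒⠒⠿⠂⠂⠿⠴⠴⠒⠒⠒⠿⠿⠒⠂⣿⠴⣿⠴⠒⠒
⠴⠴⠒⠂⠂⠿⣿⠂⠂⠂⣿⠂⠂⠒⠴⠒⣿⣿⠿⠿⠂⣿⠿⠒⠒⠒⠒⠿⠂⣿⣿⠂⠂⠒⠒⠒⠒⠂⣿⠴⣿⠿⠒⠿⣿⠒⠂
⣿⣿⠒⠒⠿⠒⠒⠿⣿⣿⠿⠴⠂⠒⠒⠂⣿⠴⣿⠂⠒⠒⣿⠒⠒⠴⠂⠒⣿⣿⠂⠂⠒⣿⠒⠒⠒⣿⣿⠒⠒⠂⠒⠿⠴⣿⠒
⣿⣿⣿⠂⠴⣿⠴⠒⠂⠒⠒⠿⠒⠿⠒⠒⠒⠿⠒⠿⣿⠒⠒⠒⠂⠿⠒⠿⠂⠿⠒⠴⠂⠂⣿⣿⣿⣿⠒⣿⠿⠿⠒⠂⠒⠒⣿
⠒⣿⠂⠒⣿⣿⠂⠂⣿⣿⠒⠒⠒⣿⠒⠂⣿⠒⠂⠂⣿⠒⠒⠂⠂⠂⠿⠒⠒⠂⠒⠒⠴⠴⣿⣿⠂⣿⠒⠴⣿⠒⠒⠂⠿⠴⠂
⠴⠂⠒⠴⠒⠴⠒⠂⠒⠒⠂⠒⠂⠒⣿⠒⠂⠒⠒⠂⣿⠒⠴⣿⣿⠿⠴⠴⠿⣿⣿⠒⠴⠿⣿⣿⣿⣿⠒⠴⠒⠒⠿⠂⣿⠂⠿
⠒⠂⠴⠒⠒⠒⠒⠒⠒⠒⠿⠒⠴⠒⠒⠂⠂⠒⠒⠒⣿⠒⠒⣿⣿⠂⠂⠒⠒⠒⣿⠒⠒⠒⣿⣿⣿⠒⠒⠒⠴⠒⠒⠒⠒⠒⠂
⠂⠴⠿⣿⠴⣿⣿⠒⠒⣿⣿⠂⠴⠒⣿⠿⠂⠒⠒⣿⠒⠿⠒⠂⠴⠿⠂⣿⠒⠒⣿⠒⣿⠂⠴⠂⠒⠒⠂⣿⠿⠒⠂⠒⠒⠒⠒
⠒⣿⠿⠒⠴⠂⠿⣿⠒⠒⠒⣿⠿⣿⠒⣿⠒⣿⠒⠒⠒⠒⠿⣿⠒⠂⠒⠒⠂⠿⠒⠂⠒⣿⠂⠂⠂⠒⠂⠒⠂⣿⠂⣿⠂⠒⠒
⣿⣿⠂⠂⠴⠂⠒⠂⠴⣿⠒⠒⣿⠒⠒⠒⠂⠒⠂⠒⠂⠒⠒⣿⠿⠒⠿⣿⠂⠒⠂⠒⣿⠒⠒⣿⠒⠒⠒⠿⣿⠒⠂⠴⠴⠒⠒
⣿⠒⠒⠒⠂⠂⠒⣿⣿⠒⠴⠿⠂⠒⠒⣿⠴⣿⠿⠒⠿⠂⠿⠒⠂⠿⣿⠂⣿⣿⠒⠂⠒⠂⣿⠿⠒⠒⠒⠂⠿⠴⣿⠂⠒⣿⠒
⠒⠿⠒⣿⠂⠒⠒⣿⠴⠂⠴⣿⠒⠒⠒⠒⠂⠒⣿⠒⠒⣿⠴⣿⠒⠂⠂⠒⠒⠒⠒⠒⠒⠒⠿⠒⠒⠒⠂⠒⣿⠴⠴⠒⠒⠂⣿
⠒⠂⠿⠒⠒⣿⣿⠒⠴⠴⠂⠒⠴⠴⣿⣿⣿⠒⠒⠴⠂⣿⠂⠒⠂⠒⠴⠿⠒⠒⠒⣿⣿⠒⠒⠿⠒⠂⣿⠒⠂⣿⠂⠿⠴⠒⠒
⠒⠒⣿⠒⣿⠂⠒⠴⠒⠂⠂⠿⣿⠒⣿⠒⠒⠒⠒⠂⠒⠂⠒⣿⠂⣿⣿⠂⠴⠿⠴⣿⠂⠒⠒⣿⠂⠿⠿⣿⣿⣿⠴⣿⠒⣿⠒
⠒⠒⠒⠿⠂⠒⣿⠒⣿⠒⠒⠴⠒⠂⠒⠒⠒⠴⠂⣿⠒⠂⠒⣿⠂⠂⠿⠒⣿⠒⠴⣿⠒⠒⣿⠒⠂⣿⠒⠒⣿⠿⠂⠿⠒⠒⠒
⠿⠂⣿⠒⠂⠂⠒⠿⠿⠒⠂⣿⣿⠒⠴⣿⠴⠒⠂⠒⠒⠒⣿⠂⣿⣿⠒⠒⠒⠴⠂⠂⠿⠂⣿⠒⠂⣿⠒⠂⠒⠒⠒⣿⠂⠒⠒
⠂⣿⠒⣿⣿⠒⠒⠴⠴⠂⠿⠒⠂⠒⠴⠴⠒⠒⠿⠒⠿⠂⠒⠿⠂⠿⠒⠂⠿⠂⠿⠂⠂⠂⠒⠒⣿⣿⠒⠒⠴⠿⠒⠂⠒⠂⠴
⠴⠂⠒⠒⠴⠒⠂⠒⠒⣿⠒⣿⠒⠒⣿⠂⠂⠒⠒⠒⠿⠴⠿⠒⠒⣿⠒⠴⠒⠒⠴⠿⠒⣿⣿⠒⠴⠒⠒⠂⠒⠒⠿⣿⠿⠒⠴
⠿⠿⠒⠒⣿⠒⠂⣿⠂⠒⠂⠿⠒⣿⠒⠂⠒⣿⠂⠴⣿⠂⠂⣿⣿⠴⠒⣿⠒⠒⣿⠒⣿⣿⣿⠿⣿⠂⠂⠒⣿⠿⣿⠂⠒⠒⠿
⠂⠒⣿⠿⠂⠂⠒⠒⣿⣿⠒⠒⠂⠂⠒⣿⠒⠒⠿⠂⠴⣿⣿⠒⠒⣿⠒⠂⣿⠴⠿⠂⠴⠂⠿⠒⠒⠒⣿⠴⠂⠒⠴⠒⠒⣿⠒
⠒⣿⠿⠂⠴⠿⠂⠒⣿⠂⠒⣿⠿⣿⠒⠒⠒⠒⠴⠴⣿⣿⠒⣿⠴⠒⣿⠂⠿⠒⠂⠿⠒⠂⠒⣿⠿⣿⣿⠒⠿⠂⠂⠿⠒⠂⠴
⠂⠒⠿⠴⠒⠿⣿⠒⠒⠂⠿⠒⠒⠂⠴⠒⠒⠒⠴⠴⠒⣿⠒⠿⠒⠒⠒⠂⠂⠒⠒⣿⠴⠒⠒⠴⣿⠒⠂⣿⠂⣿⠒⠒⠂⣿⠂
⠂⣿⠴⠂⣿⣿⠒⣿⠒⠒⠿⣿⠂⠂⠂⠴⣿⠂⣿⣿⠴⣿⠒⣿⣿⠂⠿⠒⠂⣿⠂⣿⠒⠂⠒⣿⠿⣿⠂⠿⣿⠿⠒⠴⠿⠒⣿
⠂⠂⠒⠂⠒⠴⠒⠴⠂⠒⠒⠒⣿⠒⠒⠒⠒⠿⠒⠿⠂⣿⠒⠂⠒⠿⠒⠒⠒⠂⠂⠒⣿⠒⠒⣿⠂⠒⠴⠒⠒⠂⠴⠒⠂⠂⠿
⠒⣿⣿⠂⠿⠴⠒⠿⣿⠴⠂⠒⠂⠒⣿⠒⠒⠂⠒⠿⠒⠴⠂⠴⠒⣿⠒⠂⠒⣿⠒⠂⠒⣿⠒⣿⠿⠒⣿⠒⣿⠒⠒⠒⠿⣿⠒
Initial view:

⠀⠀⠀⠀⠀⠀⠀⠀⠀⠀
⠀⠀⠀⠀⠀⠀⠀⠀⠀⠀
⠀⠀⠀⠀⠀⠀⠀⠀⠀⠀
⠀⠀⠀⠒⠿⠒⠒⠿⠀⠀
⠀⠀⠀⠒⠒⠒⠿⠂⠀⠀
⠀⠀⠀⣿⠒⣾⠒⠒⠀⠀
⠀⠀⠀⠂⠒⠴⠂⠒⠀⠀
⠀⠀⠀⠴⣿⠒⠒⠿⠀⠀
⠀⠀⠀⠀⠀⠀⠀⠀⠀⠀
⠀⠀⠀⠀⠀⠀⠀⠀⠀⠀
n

⠀⠀⠀⠀⠀⠀⠀⠀⠀⠀
⠀⠀⠀⠀⠀⠀⠀⠀⠀⠀
⠀⠀⠀⠀⠀⠀⠀⠀⠀⠀
⠀⠀⠀⠒⠒⠒⣿⠿⠀⠀
⠀⠀⠀⠒⠿⠒⠒⠿⠀⠀
⠀⠀⠀⠒⠒⣾⠿⠂⠀⠀
⠀⠀⠀⣿⠒⣿⠒⠒⠀⠀
⠀⠀⠀⠂⠒⠴⠂⠒⠀⠀
⠀⠀⠀⠴⣿⠒⠒⠿⠀⠀
⠀⠀⠀⠀⠀⠀⠀⠀⠀⠀

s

⠀⠀⠀⠀⠀⠀⠀⠀⠀⠀
⠀⠀⠀⠀⠀⠀⠀⠀⠀⠀
⠀⠀⠀⠒⠒⠒⣿⠿⠀⠀
⠀⠀⠀⠒⠿⠒⠒⠿⠀⠀
⠀⠀⠀⠒⠒⠒⠿⠂⠀⠀
⠀⠀⠀⣿⠒⣾⠒⠒⠀⠀
⠀⠀⠀⠂⠒⠴⠂⠒⠀⠀
⠀⠀⠀⠴⣿⠒⠒⠿⠀⠀
⠀⠀⠀⠀⠀⠀⠀⠀⠀⠀
⠀⠀⠀⠀⠀⠀⠀⠀⠀⠀

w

⠀⠀⠀⠀⠀⠀⠀⠀⠀⠀
⠀⠀⠀⠀⠀⠀⠀⠀⠀⠀
⠀⠀⠀⠀⠒⠒⠒⣿⠿⠀
⠀⠀⠀⠂⠒⠿⠒⠒⠿⠀
⠀⠀⠀⣿⠒⠒⠒⠿⠂⠀
⠀⠀⠀⣿⣿⣾⣿⠒⠒⠀
⠀⠀⠀⠒⠂⠒⠴⠂⠒⠀
⠀⠀⠀⣿⠴⣿⠒⠒⠿⠀
⠀⠀⠀⠀⠀⠀⠀⠀⠀⠀
⠀⠀⠀⠀⠀⠀⠀⠀⠀⠀

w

⠿⠀⠀⠀⠀⠀⠀⠀⠀⠀
⠿⠀⠀⠀⠀⠀⠀⠀⠀⠀
⠿⠀⠀⠀⠀⠒⠒⠒⣿⠿
⠿⠀⠀⠒⠂⠒⠿⠒⠒⠿
⠿⠀⠀⠒⣿⠒⠒⠒⠿⠂
⠿⠀⠀⠂⣿⣾⠒⣿⠒⠒
⠿⠀⠀⠂⠒⠂⠒⠴⠂⠒
⠿⠀⠀⠒⣿⠴⣿⠒⠒⠿
⠿⠀⠀⠀⠀⠀⠀⠀⠀⠀
⠿⠀⠀⠀⠀⠀⠀⠀⠀⠀

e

⠀⠀⠀⠀⠀⠀⠀⠀⠀⠀
⠀⠀⠀⠀⠀⠀⠀⠀⠀⠀
⠀⠀⠀⠀⠒⠒⠒⣿⠿⠀
⠀⠀⠒⠂⠒⠿⠒⠒⠿⠀
⠀⠀⠒⣿⠒⠒⠒⠿⠂⠀
⠀⠀⠂⣿⣿⣾⣿⠒⠒⠀
⠀⠀⠂⠒⠂⠒⠴⠂⠒⠀
⠀⠀⠒⣿⠴⣿⠒⠒⠿⠀
⠀⠀⠀⠀⠀⠀⠀⠀⠀⠀
⠀⠀⠀⠀⠀⠀⠀⠀⠀⠀

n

⠀⠀⠀⠀⠀⠀⠀⠀⠀⠀
⠀⠀⠀⠀⠀⠀⠀⠀⠀⠀
⠀⠀⠀⠀⠀⠀⠀⠀⠀⠀
⠀⠀⠀⣿⠒⠒⠒⣿⠿⠀
⠀⠀⠒⠂⠒⠿⠒⠒⠿⠀
⠀⠀⠒⣿⠒⣾⠒⠿⠂⠀
⠀⠀⠂⣿⣿⠒⣿⠒⠒⠀
⠀⠀⠂⠒⠂⠒⠴⠂⠒⠀
⠀⠀⠒⣿⠴⣿⠒⠒⠿⠀
⠀⠀⠀⠀⠀⠀⠀⠀⠀⠀

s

⠀⠀⠀⠀⠀⠀⠀⠀⠀⠀
⠀⠀⠀⠀⠀⠀⠀⠀⠀⠀
⠀⠀⠀⣿⠒⠒⠒⣿⠿⠀
⠀⠀⠒⠂⠒⠿⠒⠒⠿⠀
⠀⠀⠒⣿⠒⠒⠒⠿⠂⠀
⠀⠀⠂⣿⣿⣾⣿⠒⠒⠀
⠀⠀⠂⠒⠂⠒⠴⠂⠒⠀
⠀⠀⠒⣿⠴⣿⠒⠒⠿⠀
⠀⠀⠀⠀⠀⠀⠀⠀⠀⠀
⠀⠀⠀⠀⠀⠀⠀⠀⠀⠀

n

⠀⠀⠀⠀⠀⠀⠀⠀⠀⠀
⠀⠀⠀⠀⠀⠀⠀⠀⠀⠀
⠀⠀⠀⠀⠀⠀⠀⠀⠀⠀
⠀⠀⠀⣿⠒⠒⠒⣿⠿⠀
⠀⠀⠒⠂⠒⠿⠒⠒⠿⠀
⠀⠀⠒⣿⠒⣾⠒⠿⠂⠀
⠀⠀⠂⣿⣿⠒⣿⠒⠒⠀
⠀⠀⠂⠒⠂⠒⠴⠂⠒⠀
⠀⠀⠒⣿⠴⣿⠒⠒⠿⠀
⠀⠀⠀⠀⠀⠀⠀⠀⠀⠀

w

⠿⠀⠀⠀⠀⠀⠀⠀⠀⠀
⠿⠀⠀⠀⠀⠀⠀⠀⠀⠀
⠿⠀⠀⠀⠀⠀⠀⠀⠀⠀
⠿⠀⠀⠒⣿⠒⠒⠒⣿⠿
⠿⠀⠀⠒⠂⠒⠿⠒⠒⠿
⠿⠀⠀⠒⣿⣾⠒⠒⠿⠂
⠿⠀⠀⠂⣿⣿⠒⣿⠒⠒
⠿⠀⠀⠂⠒⠂⠒⠴⠂⠒
⠿⠀⠀⠒⣿⠴⣿⠒⠒⠿
⠿⠀⠀⠀⠀⠀⠀⠀⠀⠀

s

⠿⠀⠀⠀⠀⠀⠀⠀⠀⠀
⠿⠀⠀⠀⠀⠀⠀⠀⠀⠀
⠿⠀⠀⠒⣿⠒⠒⠒⣿⠿
⠿⠀⠀⠒⠂⠒⠿⠒⠒⠿
⠿⠀⠀⠒⣿⠒⠒⠒⠿⠂
⠿⠀⠀⠂⣿⣾⠒⣿⠒⠒
⠿⠀⠀⠂⠒⠂⠒⠴⠂⠒
⠿⠀⠀⠒⣿⠴⣿⠒⠒⠿
⠿⠀⠀⠀⠀⠀⠀⠀⠀⠀
⠿⠀⠀⠀⠀⠀⠀⠀⠀⠀

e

⠀⠀⠀⠀⠀⠀⠀⠀⠀⠀
⠀⠀⠀⠀⠀⠀⠀⠀⠀⠀
⠀⠀⠒⣿⠒⠒⠒⣿⠿⠀
⠀⠀⠒⠂⠒⠿⠒⠒⠿⠀
⠀⠀⠒⣿⠒⠒⠒⠿⠂⠀
⠀⠀⠂⣿⣿⣾⣿⠒⠒⠀
⠀⠀⠂⠒⠂⠒⠴⠂⠒⠀
⠀⠀⠒⣿⠴⣿⠒⠒⠿⠀
⠀⠀⠀⠀⠀⠀⠀⠀⠀⠀
⠀⠀⠀⠀⠀⠀⠀⠀⠀⠀

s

⠀⠀⠀⠀⠀⠀⠀⠀⠀⠀
⠀⠀⠒⣿⠒⠒⠒⣿⠿⠀
⠀⠀⠒⠂⠒⠿⠒⠒⠿⠀
⠀⠀⠒⣿⠒⠒⠒⠿⠂⠀
⠀⠀⠂⣿⣿⠒⣿⠒⠒⠀
⠀⠀⠂⠒⠂⣾⠴⠂⠒⠀
⠀⠀⠒⣿⠴⣿⠒⠒⠿⠀
⠀⠀⠀⠒⠿⠒⠿⠒⠀⠀
⠀⠀⠀⠀⠀⠀⠀⠀⠀⠀
⠀⠀⠀⠀⠀⠀⠀⠀⠀⠀

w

⠿⠀⠀⠀⠀⠀⠀⠀⠀⠀
⠿⠀⠀⠒⣿⠒⠒⠒⣿⠿
⠿⠀⠀⠒⠂⠒⠿⠒⠒⠿
⠿⠀⠀⠒⣿⠒⠒⠒⠿⠂
⠿⠀⠀⠂⣿⣿⠒⣿⠒⠒
⠿⠀⠀⠂⠒⣾⠒⠴⠂⠒
⠿⠀⠀⠒⣿⠴⣿⠒⠒⠿
⠿⠀⠀⠒⠒⠿⠒⠿⠒⠀
⠿⠀⠀⠀⠀⠀⠀⠀⠀⠀
⠿⠀⠀⠀⠀⠀⠀⠀⠀⠀

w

⠿⠿⠀⠀⠀⠀⠀⠀⠀⠀
⠿⠿⠀⠀⠒⣿⠒⠒⠒⣿
⠿⠿⠀⠀⠒⠂⠒⠿⠒⠒
⠿⠿⠀⠿⠒⣿⠒⠒⠒⠿
⠿⠿⠀⠿⠂⣿⣿⠒⣿⠒
⠿⠿⠀⠂⠂⣾⠂⠒⠴⠂
⠿⠿⠀⠿⠒⣿⠴⣿⠒⠒
⠿⠿⠀⣿⠒⠒⠿⠒⠿⠒
⠿⠿⠀⠀⠀⠀⠀⠀⠀⠀
⠿⠿⠀⠀⠀⠀⠀⠀⠀⠀

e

⠿⠀⠀⠀⠀⠀⠀⠀⠀⠀
⠿⠀⠀⠒⣿⠒⠒⠒⣿⠿
⠿⠀⠀⠒⠂⠒⠿⠒⠒⠿
⠿⠀⠿⠒⣿⠒⠒⠒⠿⠂
⠿⠀⠿⠂⣿⣿⠒⣿⠒⠒
⠿⠀⠂⠂⠒⣾⠒⠴⠂⠒
⠿⠀⠿⠒⣿⠴⣿⠒⠒⠿
⠿⠀⣿⠒⠒⠿⠒⠿⠒⠀
⠿⠀⠀⠀⠀⠀⠀⠀⠀⠀
⠿⠀⠀⠀⠀⠀⠀⠀⠀⠀

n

⠿⠀⠀⠀⠀⠀⠀⠀⠀⠀
⠿⠀⠀⠀⠀⠀⠀⠀⠀⠀
⠿⠀⠀⠒⣿⠒⠒⠒⣿⠿
⠿⠀⠀⠒⠂⠒⠿⠒⠒⠿
⠿⠀⠿⠒⣿⠒⠒⠒⠿⠂
⠿⠀⠿⠂⣿⣾⠒⣿⠒⠒
⠿⠀⠂⠂⠒⠂⠒⠴⠂⠒
⠿⠀⠿⠒⣿⠴⣿⠒⠒⠿
⠿⠀⣿⠒⠒⠿⠒⠿⠒⠀
⠿⠀⠀⠀⠀⠀⠀⠀⠀⠀

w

⠿⠿⠀⠀⠀⠀⠀⠀⠀⠀
⠿⠿⠀⠀⠀⠀⠀⠀⠀⠀
⠿⠿⠀⠀⠒⣿⠒⠒⠒⣿
⠿⠿⠀⠂⠒⠂⠒⠿⠒⠒
⠿⠿⠀⠿⠒⣿⠒⠒⠒⠿
⠿⠿⠀⠿⠂⣾⣿⠒⣿⠒
⠿⠿⠀⠂⠂⠒⠂⠒⠴⠂
⠿⠿⠀⠿⠒⣿⠴⣿⠒⠒
⠿⠿⠀⣿⠒⠒⠿⠒⠿⠒
⠿⠿⠀⠀⠀⠀⠀⠀⠀⠀

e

⠿⠀⠀⠀⠀⠀⠀⠀⠀⠀
⠿⠀⠀⠀⠀⠀⠀⠀⠀⠀
⠿⠀⠀⠒⣿⠒⠒⠒⣿⠿
⠿⠀⠂⠒⠂⠒⠿⠒⠒⠿
⠿⠀⠿⠒⣿⠒⠒⠒⠿⠂
⠿⠀⠿⠂⣿⣾⠒⣿⠒⠒
⠿⠀⠂⠂⠒⠂⠒⠴⠂⠒
⠿⠀⠿⠒⣿⠴⣿⠒⠒⠿
⠿⠀⣿⠒⠒⠿⠒⠿⠒⠀
⠿⠀⠀⠀⠀⠀⠀⠀⠀⠀

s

⠿⠀⠀⠀⠀⠀⠀⠀⠀⠀
⠿⠀⠀⠒⣿⠒⠒⠒⣿⠿
⠿⠀⠂⠒⠂⠒⠿⠒⠒⠿
⠿⠀⠿⠒⣿⠒⠒⠒⠿⠂
⠿⠀⠿⠂⣿⣿⠒⣿⠒⠒
⠿⠀⠂⠂⠒⣾⠒⠴⠂⠒
⠿⠀⠿⠒⣿⠴⣿⠒⠒⠿
⠿⠀⣿⠒⠒⠿⠒⠿⠒⠀
⠿⠀⠀⠀⠀⠀⠀⠀⠀⠀
⠿⠀⠀⠀⠀⠀⠀⠀⠀⠀

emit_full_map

⠀⠒⣿⠒⠒⠒⣿⠿
⠂⠒⠂⠒⠿⠒⠒⠿
⠿⠒⣿⠒⠒⠒⠿⠂
⠿⠂⣿⣿⠒⣿⠒⠒
⠂⠂⠒⣾⠒⠴⠂⠒
⠿⠒⣿⠴⣿⠒⠒⠿
⣿⠒⠒⠿⠒⠿⠒⠀

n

⠿⠀⠀⠀⠀⠀⠀⠀⠀⠀
⠿⠀⠀⠀⠀⠀⠀⠀⠀⠀
⠿⠀⠀⠒⣿⠒⠒⠒⣿⠿
⠿⠀⠂⠒⠂⠒⠿⠒⠒⠿
⠿⠀⠿⠒⣿⠒⠒⠒⠿⠂
⠿⠀⠿⠂⣿⣾⠒⣿⠒⠒
⠿⠀⠂⠂⠒⠂⠒⠴⠂⠒
⠿⠀⠿⠒⣿⠴⣿⠒⠒⠿
⠿⠀⣿⠒⠒⠿⠒⠿⠒⠀
⠿⠀⠀⠀⠀⠀⠀⠀⠀⠀

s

⠿⠀⠀⠀⠀⠀⠀⠀⠀⠀
⠿⠀⠀⠒⣿⠒⠒⠒⣿⠿
⠿⠀⠂⠒⠂⠒⠿⠒⠒⠿
⠿⠀⠿⠒⣿⠒⠒⠒⠿⠂
⠿⠀⠿⠂⣿⣿⠒⣿⠒⠒
⠿⠀⠂⠂⠒⣾⠒⠴⠂⠒
⠿⠀⠿⠒⣿⠴⣿⠒⠒⠿
⠿⠀⣿⠒⠒⠿⠒⠿⠒⠀
⠿⠀⠀⠀⠀⠀⠀⠀⠀⠀
⠿⠀⠀⠀⠀⠀⠀⠀⠀⠀

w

⠿⠿⠀⠀⠀⠀⠀⠀⠀⠀
⠿⠿⠀⠀⠒⣿⠒⠒⠒⣿
⠿⠿⠀⠂⠒⠂⠒⠿⠒⠒
⠿⠿⠀⠿⠒⣿⠒⠒⠒⠿
⠿⠿⠀⠿⠂⣿⣿⠒⣿⠒
⠿⠿⠀⠂⠂⣾⠂⠒⠴⠂
⠿⠿⠀⠿⠒⣿⠴⣿⠒⠒
⠿⠿⠀⣿⠒⠒⠿⠒⠿⠒
⠿⠿⠀⠀⠀⠀⠀⠀⠀⠀
⠿⠿⠀⠀⠀⠀⠀⠀⠀⠀

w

⠿⠿⠿⠀⠀⠀⠀⠀⠀⠀
⠿⠿⠿⠀⠀⠒⣿⠒⠒⠒
⠿⠿⠿⠀⠂⠒⠂⠒⠿⠒
⠿⠿⠿⠂⠿⠒⣿⠒⠒⠒
⠿⠿⠿⠂⠿⠂⣿⣿⠒⣿
⠿⠿⠿⠿⠂⣾⠒⠂⠒⠴
⠿⠿⠿⠂⠿⠒⣿⠴⣿⠒
⠿⠿⠿⣿⣿⠒⠒⠿⠒⠿
⠿⠿⠿⠀⠀⠀⠀⠀⠀⠀
⠿⠿⠿⠀⠀⠀⠀⠀⠀⠀

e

⠿⠿⠀⠀⠀⠀⠀⠀⠀⠀
⠿⠿⠀⠀⠒⣿⠒⠒⠒⣿
⠿⠿⠀⠂⠒⠂⠒⠿⠒⠒
⠿⠿⠂⠿⠒⣿⠒⠒⠒⠿
⠿⠿⠂⠿⠂⣿⣿⠒⣿⠒
⠿⠿⠿⠂⠂⣾⠂⠒⠴⠂
⠿⠿⠂⠿⠒⣿⠴⣿⠒⠒
⠿⠿⣿⣿⠒⠒⠿⠒⠿⠒
⠿⠿⠀⠀⠀⠀⠀⠀⠀⠀
⠿⠿⠀⠀⠀⠀⠀⠀⠀⠀

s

⠿⠿⠀⠀⠒⣿⠒⠒⠒⣿
⠿⠿⠀⠂⠒⠂⠒⠿⠒⠒
⠿⠿⠂⠿⠒⣿⠒⠒⠒⠿
⠿⠿⠂⠿⠂⣿⣿⠒⣿⠒
⠿⠿⠿⠂⠂⠒⠂⠒⠴⠂
⠿⠿⠂⠿⠒⣾⠴⣿⠒⠒
⠿⠿⣿⣿⠒⠒⠿⠒⠿⠒
⠿⠿⠀⠒⠒⠂⣿⠴⠀⠀
⠿⠿⠀⠀⠀⠀⠀⠀⠀⠀
⠿⠿⠀⠀⠀⠀⠀⠀⠀⠀

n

⠿⠿⠀⠀⠀⠀⠀⠀⠀⠀
⠿⠿⠀⠀⠒⣿⠒⠒⠒⣿
⠿⠿⠀⠂⠒⠂⠒⠿⠒⠒
⠿⠿⠂⠿⠒⣿⠒⠒⠒⠿
⠿⠿⠂⠿⠂⣿⣿⠒⣿⠒
⠿⠿⠿⠂⠂⣾⠂⠒⠴⠂
⠿⠿⠂⠿⠒⣿⠴⣿⠒⠒
⠿⠿⣿⣿⠒⠒⠿⠒⠿⠒
⠿⠿⠀⠒⠒⠂⣿⠴⠀⠀
⠿⠿⠀⠀⠀⠀⠀⠀⠀⠀

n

⠿⠿⠀⠀⠀⠀⠀⠀⠀⠀
⠿⠿⠀⠀⠀⠀⠀⠀⠀⠀
⠿⠿⠀⠀⠒⣿⠒⠒⠒⣿
⠿⠿⠀⠂⠒⠂⠒⠿⠒⠒
⠿⠿⠂⠿⠒⣿⠒⠒⠒⠿
⠿⠿⠂⠿⠂⣾⣿⠒⣿⠒
⠿⠿⠿⠂⠂⠒⠂⠒⠴⠂
⠿⠿⠂⠿⠒⣿⠴⣿⠒⠒
⠿⠿⣿⣿⠒⠒⠿⠒⠿⠒
⠿⠿⠀⠒⠒⠂⣿⠴⠀⠀

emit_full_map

⠀⠀⠒⣿⠒⠒⠒⣿⠿
⠀⠂⠒⠂⠒⠿⠒⠒⠿
⠂⠿⠒⣿⠒⠒⠒⠿⠂
⠂⠿⠂⣾⣿⠒⣿⠒⠒
⠿⠂⠂⠒⠂⠒⠴⠂⠒
⠂⠿⠒⣿⠴⣿⠒⠒⠿
⣿⣿⠒⠒⠿⠒⠿⠒⠀
⠀⠒⠒⠂⣿⠴⠀⠀⠀
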